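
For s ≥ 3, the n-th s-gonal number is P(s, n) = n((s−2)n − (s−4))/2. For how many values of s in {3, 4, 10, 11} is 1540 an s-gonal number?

s = 3: P(3, 55) = 1540. ✓
s = 4: P(4, 39) = 1521 and P(4, 40) = 1600; 1540 is not s-gonal.
s = 10: P(10, 20) = 1540. ✓
s = 11: P(11, 18) = 1395 and P(11, 19) = 1558; 1540 is not s-gonal.
Hits: s ∈ {3, 10} → 2.

2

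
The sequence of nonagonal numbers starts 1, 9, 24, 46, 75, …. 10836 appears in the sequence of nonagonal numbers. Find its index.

Set n(7n−5)/2 = 10836, giving 7n² − 5n − 21672 = 0.
The discriminant is 25 + 56·10836 = 606841, and √606841 = 779.
So n = (5 + 779) / 14 = 784/14 = 56.

56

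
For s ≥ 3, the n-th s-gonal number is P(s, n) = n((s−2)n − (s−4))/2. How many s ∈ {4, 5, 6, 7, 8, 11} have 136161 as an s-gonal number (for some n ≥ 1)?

s = 4: P(4, 369) = 136161. ✓
s = 5: P(5, 301) = 135751 and P(5, 302) = 136655; 136161 is not s-gonal.
s = 6: P(6, 261) = 135981 and P(6, 262) = 137026; 136161 is not s-gonal.
s = 7: P(7, 233) = 135373 and P(7, 234) = 136539; 136161 is not s-gonal.
s = 8: P(8, 213) = 135681 and P(8, 214) = 136960; 136161 is not s-gonal.
s = 11: P(11, 174) = 135633 and P(11, 175) = 137200; 136161 is not s-gonal.
Hits: s ∈ {4} → 1.

1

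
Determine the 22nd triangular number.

The 22nd triangular number is n(n+1)/2 with n = 22.
22·23/2 = 506/2 = 253.

253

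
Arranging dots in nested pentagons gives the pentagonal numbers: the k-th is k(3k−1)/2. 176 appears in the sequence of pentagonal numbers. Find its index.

Set n(3n−1)/2 = 176, giving 3n² − n − 352 = 0.
The discriminant is 1 + 24·176 = 4225, and √4225 = 65.
So n = (1 + 65) / 6 = 66/6 = 11.

11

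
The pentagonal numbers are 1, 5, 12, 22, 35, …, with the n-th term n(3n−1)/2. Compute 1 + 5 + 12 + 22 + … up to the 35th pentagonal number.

22050

Σ i(3i−1)/2 = (3Σi² − Σi) / 2 over i = 1..35.
Σi = 630 and Σi² = 14910.
(3·14910 − 1·630) / 2 = 44100/2 = 22050.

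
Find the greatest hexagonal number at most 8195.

Solve n(2n−1) ≤ 8195 for integer n.
n = 64 gives 8128 ≤ 8195, while n = 65 gives 8385 > 8195; so the answer is 8128.

8128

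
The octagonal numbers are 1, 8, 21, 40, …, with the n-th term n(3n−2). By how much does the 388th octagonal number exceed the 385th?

6951

388·(3·388 − 2) = 450856 and 385·(3·385 − 2) = 443905.
Difference: 450856 − 443905 = 6951.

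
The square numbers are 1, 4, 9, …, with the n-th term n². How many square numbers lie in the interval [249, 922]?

15

The n-th square number is n².
Smallest index with value ≥ 249: n = 16 (giving 256).
Largest index with value ≤ 922: n = 30 (giving 900).
Indices 16 through 30: 15 terms.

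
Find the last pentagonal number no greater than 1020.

Solve n(3n−1)/2 ≤ 1020 for integer n.
n = 26 gives 1001 ≤ 1020, while n = 27 gives 1080 > 1020; so the answer is 1001.

1001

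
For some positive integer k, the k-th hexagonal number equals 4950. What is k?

Set n(2n−1) = 4950, giving 2n² − n − 4950 = 0.
So n = (1 + 199) / 4 = 200/4 = 50.
Check: 50·(2·50 − 1) = 4950. ✓

50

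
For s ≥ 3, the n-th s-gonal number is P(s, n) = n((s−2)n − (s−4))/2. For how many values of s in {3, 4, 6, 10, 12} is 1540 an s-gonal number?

s = 3: P(3, 55) = 1540. ✓
s = 4: P(4, 39) = 1521 and P(4, 40) = 1600; 1540 is not s-gonal.
s = 6: P(6, 28) = 1540. ✓
s = 10: P(10, 20) = 1540. ✓
s = 12: P(12, 17) = 1377 and P(12, 18) = 1548; 1540 is not s-gonal.
Hits: s ∈ {3, 6, 10} → 3.

3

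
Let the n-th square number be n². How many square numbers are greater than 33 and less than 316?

12

The n-th square number is n².
Smallest index with value > 33: n = 6 (giving 36).
Largest index with value < 316: n = 17 (giving 289).
Indices 6 through 17: 12 terms.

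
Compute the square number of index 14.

196

The 14th square number is n² with n = 14.
14² = 196.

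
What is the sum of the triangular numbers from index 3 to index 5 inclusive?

31

Σ i(i+1)/2 = (Σi² + Σi) / 2 over i = 3..5.
Σi = 15 − 3 = 12 and Σi² = 55 − 5 = 50.
(1·50 + 1·12) / 2 = 62/2 = 31.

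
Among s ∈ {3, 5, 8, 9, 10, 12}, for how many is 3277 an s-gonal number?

1

s = 3: P(3, 80) = 3240 and P(3, 81) = 3321; 3277 is not s-gonal.
s = 5: P(5, 46) = 3151 and P(5, 47) = 3290; 3277 is not s-gonal.
s = 8: P(8, 33) = 3201 and P(8, 34) = 3400; 3277 is not s-gonal.
s = 9: P(9, 30) = 3075 and P(9, 31) = 3286; 3277 is not s-gonal.
s = 10: P(10, 29) = 3277. ✓
s = 12: P(12, 26) = 3276 and P(12, 27) = 3537; 3277 is not s-gonal.
Hits: s ∈ {10} → 1.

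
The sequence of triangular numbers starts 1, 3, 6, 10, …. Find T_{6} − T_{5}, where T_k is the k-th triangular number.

6

Consecutive triangular numbers differ by n: T_{6} − T_{5} = 6.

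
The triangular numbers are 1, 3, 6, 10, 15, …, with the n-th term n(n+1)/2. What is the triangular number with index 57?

1653

57·58/2 = 3306/2 = 1653.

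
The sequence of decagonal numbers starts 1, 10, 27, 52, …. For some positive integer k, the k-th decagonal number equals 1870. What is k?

22

Set n(4n−3) = 1870, giving 4n² − 3n − 1870 = 0.
The discriminant is 9 + 16·1870 = 29929, and √29929 = 173.
So n = (3 + 173) / 8 = 176/8 = 22.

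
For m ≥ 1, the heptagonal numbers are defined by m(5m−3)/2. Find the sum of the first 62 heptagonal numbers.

200508

Σ i(5i−3)/2 = (5Σi² − 3Σi) / 2 over i = 1..62.
Σi = 1953 and Σi² = 81375.
(5·81375 − 3·1953) / 2 = 401016/2 = 200508.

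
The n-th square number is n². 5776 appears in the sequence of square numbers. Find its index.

76

We need n² = 5776, so n = √5776 = 76.
Check: 76² = 5776. ✓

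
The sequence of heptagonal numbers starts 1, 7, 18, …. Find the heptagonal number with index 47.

The 47th heptagonal number is n(5n−3)/2 with n = 47.
47·(5·47 − 3)/2 = 47·232/2 = 47·116 = 5452.

5452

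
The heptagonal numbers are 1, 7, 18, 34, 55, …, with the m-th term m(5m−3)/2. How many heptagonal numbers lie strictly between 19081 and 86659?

99

The n-th heptagonal number is n(5n−3)/2.
Smallest index with value > 19081: n = 88 (giving 19228).
Largest index with value < 86659: n = 186 (giving 86211).
Indices 88 through 186: 99 terms.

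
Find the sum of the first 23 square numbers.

4324

Σ_{i=1}^{23} i² = 23·24·47/6 = 4324.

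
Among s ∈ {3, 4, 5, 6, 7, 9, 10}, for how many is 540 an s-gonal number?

2

s = 3: P(3, 32) = 528 and P(3, 33) = 561; 540 is not s-gonal.
s = 4: P(4, 23) = 529 and P(4, 24) = 576; 540 is not s-gonal.
s = 5: P(5, 19) = 532 and P(5, 20) = 590; 540 is not s-gonal.
s = 6: P(6, 16) = 496 and P(6, 17) = 561; 540 is not s-gonal.
s = 7: P(7, 15) = 540. ✓
s = 9: P(9, 12) = 474 and P(9, 13) = 559; 540 is not s-gonal.
s = 10: P(10, 12) = 540. ✓
Hits: s ∈ {7, 10} → 2.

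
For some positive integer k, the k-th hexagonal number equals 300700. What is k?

Set n(2n−1) = 300700, giving 2n² − n − 300700 = 0.
The discriminant is 1 + 8·300700 = 2405601, and √2405601 = 1551.
So n = (1 + 1551) / 4 = 1552/4 = 388.

388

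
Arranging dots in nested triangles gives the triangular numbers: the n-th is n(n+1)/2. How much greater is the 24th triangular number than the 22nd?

47

24·25/2 = 300 and 22·23/2 = 253.
Difference: 300 − 253 = 47.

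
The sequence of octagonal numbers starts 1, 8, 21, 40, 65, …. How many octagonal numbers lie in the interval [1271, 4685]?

19

The n-th octagonal number is n(3n−2).
Smallest index with value ≥ 1271: n = 21 (giving 1281).
Largest index with value ≤ 4685: n = 39 (giving 4485).
Indices 21 through 39: 19 terms.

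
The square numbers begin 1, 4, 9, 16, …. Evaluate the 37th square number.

37² = 1369.

1369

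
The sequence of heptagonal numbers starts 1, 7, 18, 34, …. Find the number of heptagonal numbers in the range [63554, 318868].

The n-th heptagonal number is n(5n−3)/2.
Smallest index with value ≥ 63554: n = 160 (giving 63760).
Largest index with value ≤ 318868: n = 357 (giving 318087).
Indices 160 through 357: 198 terms.

198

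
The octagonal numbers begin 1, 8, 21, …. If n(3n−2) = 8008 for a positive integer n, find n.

Set n(3n−2) = 8008, giving 3n² − 2n − 8008 = 0.
So n = (2 + 310) / 6 = 312/6 = 52.

52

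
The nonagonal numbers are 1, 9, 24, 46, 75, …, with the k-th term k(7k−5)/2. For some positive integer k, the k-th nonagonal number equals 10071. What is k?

Set n(7n−5)/2 = 10071, giving 7n² − 5n − 20142 = 0.
The discriminant is 25 + 56·10071 = 564001, and √564001 = 751.
So n = (5 + 751) / 14 = 756/14 = 54.

54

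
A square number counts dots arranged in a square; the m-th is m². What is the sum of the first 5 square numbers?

55

Σ_{i=1}^{5} i² = 5·6·11/6 = 55.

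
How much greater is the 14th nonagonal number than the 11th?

14·(7·14 − 5)/2 = 651 and 11·(7·11 − 5)/2 = 396.
Difference: 651 − 396 = 255.

255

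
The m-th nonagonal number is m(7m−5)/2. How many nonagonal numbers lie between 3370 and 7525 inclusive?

15

The n-th nonagonal number is n(7n−5)/2.
Smallest index with value ≥ 3370: n = 32 (giving 3504).
Largest index with value ≤ 7525: n = 46 (giving 7291).
Indices 32 through 46: 15 terms.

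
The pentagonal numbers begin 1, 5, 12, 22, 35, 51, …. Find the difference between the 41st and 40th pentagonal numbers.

121

Consecutive pentagonal numbers differ by 3n − 2: here 3·41 − 2 = 121.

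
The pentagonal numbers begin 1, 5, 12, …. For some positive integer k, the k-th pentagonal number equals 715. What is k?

Set n(3n−1)/2 = 715, giving 3n² − n − 1430 = 0.
So n = (1 + 131) / 6 = 132/6 = 22.
Check: 22·(3·22 − 1)/2 = 715. ✓

22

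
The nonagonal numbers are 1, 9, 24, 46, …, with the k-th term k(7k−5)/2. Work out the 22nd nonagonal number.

The 22nd nonagonal number is n(7n−5)/2 with n = 22.
22·(7·22 − 5)/2 = 22·149/2 = 1639.

1639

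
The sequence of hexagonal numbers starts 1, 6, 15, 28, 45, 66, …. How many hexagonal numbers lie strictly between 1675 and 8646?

The n-th hexagonal number is n(2n−1).
Smallest index with value > 1675: n = 30 (giving 1770).
Largest index with value < 8646: n = 65 (giving 8385).
Indices 30 through 65: 36 terms.

36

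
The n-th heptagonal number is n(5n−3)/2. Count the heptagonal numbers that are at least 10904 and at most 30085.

44

The n-th heptagonal number is n(5n−3)/2.
Smallest index with value ≥ 10904: n = 67 (giving 11122).
Largest index with value ≤ 30085: n = 110 (giving 30085).
Indices 67 through 110: 44 terms.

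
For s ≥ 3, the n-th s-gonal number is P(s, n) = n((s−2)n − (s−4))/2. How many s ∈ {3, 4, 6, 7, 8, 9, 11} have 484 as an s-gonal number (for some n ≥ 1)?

s = 3: P(3, 30) = 465 and P(3, 31) = 496; 484 is not s-gonal.
s = 4: P(4, 22) = 484. ✓
s = 6: P(6, 15) = 435 and P(6, 16) = 496; 484 is not s-gonal.
s = 7: P(7, 14) = 469 and P(7, 15) = 540; 484 is not s-gonal.
s = 8: P(8, 13) = 481 and P(8, 14) = 560; 484 is not s-gonal.
s = 9: P(9, 12) = 474 and P(9, 13) = 559; 484 is not s-gonal.
s = 11: P(11, 10) = 415 and P(11, 11) = 506; 484 is not s-gonal.
Hits: s ∈ {4} → 1.

1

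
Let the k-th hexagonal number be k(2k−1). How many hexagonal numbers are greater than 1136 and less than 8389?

The n-th hexagonal number is n(2n−1).
Smallest index with value > 1136: n = 25 (giving 1225).
Largest index with value < 8389: n = 65 (giving 8385).
Indices 25 through 65: 41 terms.

41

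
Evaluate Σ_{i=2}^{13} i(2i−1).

Σ i(2i−1) = 2Σi² − Σi over i = 2..13.
Σi = 91 − 1 = 90 and Σi² = 819 − 1 = 818.
2·818 − 1·90 = 1546.

1546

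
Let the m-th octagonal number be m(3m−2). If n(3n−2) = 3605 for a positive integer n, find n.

Set n(3n−2) = 3605, giving 3n² − 2n − 3605 = 0.
So n = (2 + 208) / 6 = 210/6 = 35.

35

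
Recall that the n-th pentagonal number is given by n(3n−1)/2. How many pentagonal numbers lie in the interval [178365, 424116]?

187

The n-th pentagonal number is n(3n−1)/2.
Smallest index with value ≥ 178365: n = 345 (giving 178365).
Largest index with value ≤ 424116: n = 531 (giving 422676).
Indices 345 through 531: 187 terms.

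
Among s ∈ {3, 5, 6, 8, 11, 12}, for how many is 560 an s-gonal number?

1

s = 3: P(3, 32) = 528 and P(3, 33) = 561; 560 is not s-gonal.
s = 5: P(5, 19) = 532 and P(5, 20) = 590; 560 is not s-gonal.
s = 6: P(6, 16) = 496 and P(6, 17) = 561; 560 is not s-gonal.
s = 8: P(8, 14) = 560. ✓
s = 11: P(11, 11) = 506 and P(11, 12) = 606; 560 is not s-gonal.
s = 12: P(12, 10) = 460 and P(12, 11) = 561; 560 is not s-gonal.
Hits: s ∈ {8} → 1.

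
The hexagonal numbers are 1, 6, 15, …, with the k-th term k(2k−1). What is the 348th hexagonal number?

241860

The 348th hexagonal number is n(2n−1) with n = 348.
348·(2·348 − 1) = 348·695 = 241860.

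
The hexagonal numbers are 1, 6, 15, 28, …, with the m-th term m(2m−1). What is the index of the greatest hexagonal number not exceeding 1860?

30

Solve n(2n−1) ≤ 1860 for integer n.
n = 30 gives 1770 ≤ 1860, while n = 31 gives 1891 > 1860; so the answer is index 30.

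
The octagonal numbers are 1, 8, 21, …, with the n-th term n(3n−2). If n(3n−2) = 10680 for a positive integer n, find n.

Set n(3n−2) = 10680, giving 3n² − 2n − 10680 = 0.
The discriminant is 4 + 12·10680 = 128164, and √128164 = 358.
So n = (2 + 358) / 6 = 360/6 = 60.

60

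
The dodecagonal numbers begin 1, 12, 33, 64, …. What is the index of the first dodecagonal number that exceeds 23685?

70

Solve n(5n−4) > 23685 for integer n.
The largest n with value ≤ 23685 is 69 (since 23529 ≤ 23685 < 24220), so the first above is n = 70, value 24220.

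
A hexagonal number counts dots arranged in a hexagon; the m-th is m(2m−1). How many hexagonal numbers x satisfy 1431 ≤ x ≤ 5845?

28

The n-th hexagonal number is n(2n−1).
Smallest index with value ≥ 1431: n = 27 (giving 1431).
Largest index with value ≤ 5845: n = 54 (giving 5778).
Indices 27 through 54: 28 terms.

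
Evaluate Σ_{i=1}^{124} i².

643250

Σ_{i=1}^{124} i² = 124·125·249/6 = 643250.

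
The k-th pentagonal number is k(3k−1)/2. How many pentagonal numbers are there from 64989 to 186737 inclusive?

The n-th pentagonal number is n(3n−1)/2.
Smallest index with value ≥ 64989: n = 209 (giving 65417).
Largest index with value ≤ 186737: n = 353 (giving 186737).
Indices 209 through 353: 145 terms.

145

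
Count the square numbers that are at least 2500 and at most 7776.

39

The n-th square number is n².
Smallest index with value ≥ 2500: n = 50 (giving 2500).
Largest index with value ≤ 7776: n = 88 (giving 7744).
Indices 50 through 88: 39 terms.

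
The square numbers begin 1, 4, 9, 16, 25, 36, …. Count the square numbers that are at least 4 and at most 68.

The n-th square number is n².
Smallest index with value ≥ 4: n = 2 (giving 4).
Largest index with value ≤ 68: n = 8 (giving 64).
Indices 2 through 8: 7 terms.

7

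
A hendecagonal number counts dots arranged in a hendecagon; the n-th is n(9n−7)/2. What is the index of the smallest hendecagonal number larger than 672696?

388

Solve n(9n−7)/2 > 672696 for integer n.
The largest n with value ≤ 672696 is 387 (since 672606 ≤ 672696 < 676090), so the first above is n = 388, value 676090.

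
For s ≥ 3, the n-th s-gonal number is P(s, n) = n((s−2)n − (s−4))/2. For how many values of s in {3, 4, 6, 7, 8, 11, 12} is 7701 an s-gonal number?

1

s = 3: P(3, 123) = 7626 and P(3, 124) = 7750; 7701 is not s-gonal.
s = 4: P(4, 87) = 7569 and P(4, 88) = 7744; 7701 is not s-gonal.
s = 6: P(6, 62) = 7626 and P(6, 63) = 7875; 7701 is not s-gonal.
s = 7: P(7, 55) = 7480 and P(7, 56) = 7756; 7701 is not s-gonal.
s = 8: P(8, 51) = 7701. ✓
s = 11: P(11, 41) = 7421 and P(11, 42) = 7791; 7701 is not s-gonal.
s = 12: P(12, 39) = 7449 and P(12, 40) = 7840; 7701 is not s-gonal.
Hits: s ∈ {8} → 1.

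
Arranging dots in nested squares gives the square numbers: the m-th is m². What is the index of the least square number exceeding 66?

9

Solve n² > 66 for integer n.
The largest n with value ≤ 66 is 8 (since 64 ≤ 66 < 81), so the first above is n = 9, value 81.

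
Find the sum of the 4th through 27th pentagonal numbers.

10188

Σ i(3i−1)/2 = (3Σi² − Σi) / 2 over i = 4..27.
Σi = 378 − 6 = 372 and Σi² = 6930 − 14 = 6916.
(3·6916 − 1·372) / 2 = 20376/2 = 10188.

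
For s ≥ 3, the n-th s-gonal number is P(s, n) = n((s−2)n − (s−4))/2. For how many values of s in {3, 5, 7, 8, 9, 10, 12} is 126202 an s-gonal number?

s = 3: P(3, 501) = 125751 and P(3, 502) = 126253; 126202 is not s-gonal.
s = 5: P(5, 290) = 126005 and P(5, 291) = 126876; 126202 is not s-gonal.
s = 7: P(7, 224) = 125104 and P(7, 225) = 126225; 126202 is not s-gonal.
s = 8: P(8, 205) = 125665 and P(8, 206) = 126896; 126202 is not s-gonal.
s = 9: P(9, 190) = 125875 and P(9, 191) = 127206; 126202 is not s-gonal.
s = 10: P(10, 178) = 126202. ✓
s = 12: P(12, 159) = 125769 and P(12, 160) = 127360; 126202 is not s-gonal.
Hits: s ∈ {10} → 1.

1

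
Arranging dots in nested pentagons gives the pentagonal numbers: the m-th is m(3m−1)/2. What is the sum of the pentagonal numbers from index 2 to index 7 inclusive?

195

Σ i(3i−1)/2 = (3Σi² − Σi) / 2 over i = 2..7.
Σi = 28 − 1 = 27 and Σi² = 140 − 1 = 139.
(3·139 − 1·27) / 2 = 390/2 = 195.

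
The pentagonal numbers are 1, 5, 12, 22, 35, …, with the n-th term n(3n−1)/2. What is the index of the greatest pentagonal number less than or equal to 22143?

Solve n(3n−1)/2 ≤ 22143 for integer n.
n = 121 gives 21901 ≤ 22143, while n = 122 gives 22265 > 22143; so the answer is index 121.

121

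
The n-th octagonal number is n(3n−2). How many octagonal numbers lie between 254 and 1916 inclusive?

The n-th octagonal number is n(3n−2).
Smallest index with value ≥ 254: n = 10 (giving 280).
Largest index with value ≤ 1916: n = 25 (giving 1825).
Indices 10 through 25: 16 terms.

16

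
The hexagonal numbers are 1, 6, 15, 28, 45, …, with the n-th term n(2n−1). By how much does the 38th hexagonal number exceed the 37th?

149

Consecutive hexagonal numbers differ by 4n − 3: here 4·38 − 3 = 149.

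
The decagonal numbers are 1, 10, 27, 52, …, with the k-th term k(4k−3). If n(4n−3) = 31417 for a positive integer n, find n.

Set n(4n−3) = 31417, giving 4n² − 3n − 31417 = 0.
So n = (3 + 709) / 8 = 712/8 = 89.
Check: 89·(4·89 − 3) = 31417. ✓

89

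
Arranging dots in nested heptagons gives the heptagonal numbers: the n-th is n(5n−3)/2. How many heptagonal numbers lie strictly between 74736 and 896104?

425

The n-th heptagonal number is n(5n−3)/2.
Smallest index with value > 74736: n = 174 (giving 75429).
Largest index with value < 896104: n = 598 (giving 893113).
Indices 174 through 598: 425 terms.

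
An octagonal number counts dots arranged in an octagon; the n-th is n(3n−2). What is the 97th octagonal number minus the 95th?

97·(3·97 − 2) = 28033 and 95·(3·95 − 2) = 26885.
Difference: 28033 − 26885 = 1148.

1148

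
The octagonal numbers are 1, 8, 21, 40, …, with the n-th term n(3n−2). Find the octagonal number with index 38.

4256

The 38th octagonal number is n(3n−2) with n = 38.
38·(3·38 − 2) = 38·112 = 4256.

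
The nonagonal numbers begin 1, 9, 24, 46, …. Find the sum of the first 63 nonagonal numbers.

Σ i(7i−5)/2 = (7Σi² − 5Σi) / 2 over i = 1..63.
Σi = 2016 and Σi² = 85344.
(7·85344 − 5·2016) / 2 = 587328/2 = 293664.

293664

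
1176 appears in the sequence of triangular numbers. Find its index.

48

Set n(n+1)/2 = 1176, giving n² + n − 2352 = 0.
The discriminant is 1 + 8·1176 = 9409, and √9409 = 97.
So n = (-1 + 97) / 2 = 96/2 = 48.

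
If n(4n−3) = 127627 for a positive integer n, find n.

179

Set n(4n−3) = 127627, giving 4n² − 3n − 127627 = 0.
The discriminant is 9 + 16·127627 = 2042041, and √2042041 = 1429.
So n = (3 + 1429) / 8 = 1432/8 = 179.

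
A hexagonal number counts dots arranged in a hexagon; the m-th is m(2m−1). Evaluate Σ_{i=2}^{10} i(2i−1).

Σ i(2i−1) = 2Σi² − Σi over i = 2..10.
Σi = 55 − 1 = 54 and Σi² = 385 − 1 = 384.
2·384 − 1·54 = 714.

714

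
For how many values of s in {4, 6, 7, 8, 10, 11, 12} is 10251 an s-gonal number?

1

s = 4: P(4, 101) = 10201 and P(4, 102) = 10404; 10251 is not s-gonal.
s = 6: P(6, 71) = 10011 and P(6, 72) = 10296; 10251 is not s-gonal.
s = 7: P(7, 64) = 10144 and P(7, 65) = 10465; 10251 is not s-gonal.
s = 8: P(8, 58) = 9976 and P(8, 59) = 10325; 10251 is not s-gonal.
s = 10: P(10, 51) = 10251. ✓
s = 11: P(11, 48) = 10200 and P(11, 49) = 10633; 10251 is not s-gonal.
s = 12: P(12, 45) = 9945 and P(12, 46) = 10396; 10251 is not s-gonal.
Hits: s ∈ {10} → 1.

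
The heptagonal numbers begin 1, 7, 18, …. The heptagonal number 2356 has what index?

31

Set n(5n−3)/2 = 2356, giving 5n² − 3n − 4712 = 0.
The discriminant is 9 + 40·2356 = 94249, and √94249 = 307.
So n = (3 + 307) / 10 = 310/10 = 31.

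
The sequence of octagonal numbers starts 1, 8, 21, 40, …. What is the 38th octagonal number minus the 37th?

Consecutive octagonal numbers differ by 6n − 5: here 6·38 − 5 = 223.

223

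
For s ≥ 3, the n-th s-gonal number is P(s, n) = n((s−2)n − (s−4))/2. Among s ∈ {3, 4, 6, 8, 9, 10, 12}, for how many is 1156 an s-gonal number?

s = 3: P(3, 47) = 1128 and P(3, 48) = 1176; 1156 is not s-gonal.
s = 4: P(4, 34) = 1156. ✓
s = 6: P(6, 24) = 1128 and P(6, 25) = 1225; 1156 is not s-gonal.
s = 8: P(8, 19) = 1045 and P(8, 20) = 1160; 1156 is not s-gonal.
s = 9: P(9, 18) = 1089 and P(9, 19) = 1216; 1156 is not s-gonal.
s = 10: P(10, 17) = 1105 and P(10, 18) = 1242; 1156 is not s-gonal.
s = 12: P(12, 15) = 1065 and P(12, 16) = 1216; 1156 is not s-gonal.
Hits: s ∈ {4} → 1.

1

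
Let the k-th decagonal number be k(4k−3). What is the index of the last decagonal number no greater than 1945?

Solve n(4n−3) ≤ 1945 for integer n.
n = 22 gives 1870 ≤ 1945, while n = 23 gives 2047 > 1945; so the answer is index 22.

22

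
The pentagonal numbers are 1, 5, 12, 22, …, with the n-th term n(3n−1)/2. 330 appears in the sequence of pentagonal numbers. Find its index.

Set n(3n−1)/2 = 330, giving 3n² − n − 660 = 0.
The discriminant is 1 + 24·330 = 7921, and √7921 = 89.
So n = (1 + 89) / 6 = 90/6 = 15.
Check: 15·(3·15 − 1)/2 = 330. ✓

15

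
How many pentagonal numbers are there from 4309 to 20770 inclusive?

64

The n-th pentagonal number is n(3n−1)/2.
Smallest index with value ≥ 4309: n = 54 (giving 4347).
Largest index with value ≤ 20770: n = 117 (giving 20475).
Indices 54 through 117: 64 terms.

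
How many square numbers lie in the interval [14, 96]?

6

The n-th square number is n².
Smallest index with value ≥ 14: n = 4 (giving 16).
Largest index with value ≤ 96: n = 9 (giving 81).
Indices 4 through 9: 6 terms.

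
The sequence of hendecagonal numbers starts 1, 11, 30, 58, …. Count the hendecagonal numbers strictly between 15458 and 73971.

69

The n-th hendecagonal number is n(9n−7)/2.
Smallest index with value > 15458: n = 60 (giving 15990).
Largest index with value < 73971: n = 128 (giving 73280).
Indices 60 through 128: 69 terms.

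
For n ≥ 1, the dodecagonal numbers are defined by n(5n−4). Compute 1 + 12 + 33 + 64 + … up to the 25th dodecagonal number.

Σ i(5i−4) = 5Σi² − 4Σi over i = 1..25.
Σi = 325 and Σi² = 5525.
5·5525 − 4·325 = 26325.

26325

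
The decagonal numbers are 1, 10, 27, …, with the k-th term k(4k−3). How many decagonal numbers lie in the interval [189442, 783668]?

The n-th decagonal number is n(4n−3).
Smallest index with value ≥ 189442: n = 218 (giving 189442).
Largest index with value ≤ 783668: n = 443 (giving 783667).
Indices 218 through 443: 226 terms.

226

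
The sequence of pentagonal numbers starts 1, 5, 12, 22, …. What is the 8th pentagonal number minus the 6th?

41

8·(3·8 − 1)/2 = 92 and 6·(3·6 − 1)/2 = 51.
Difference: 92 − 51 = 41.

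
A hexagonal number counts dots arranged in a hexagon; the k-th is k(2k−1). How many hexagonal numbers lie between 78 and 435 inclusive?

The n-th hexagonal number is n(2n−1).
Smallest index with value ≥ 78: n = 7 (giving 91).
Largest index with value ≤ 435: n = 15 (giving 435).
Indices 7 through 15: 9 terms.

9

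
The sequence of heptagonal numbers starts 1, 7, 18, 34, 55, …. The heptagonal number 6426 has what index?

Set n(5n−3)/2 = 6426, giving 5n² − 3n − 12852 = 0.
The discriminant is 9 + 40·6426 = 257049, and √257049 = 507.
So n = (3 + 507) / 10 = 510/10 = 51.
Check: 51·(5·51 − 3)/2 = 6426. ✓

51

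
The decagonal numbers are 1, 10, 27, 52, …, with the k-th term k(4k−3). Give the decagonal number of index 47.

8695

The 47th decagonal number is n(4n−3) with n = 47.
47·(4·47 − 3) = 47·185 = 8695.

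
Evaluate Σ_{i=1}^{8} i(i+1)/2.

Σ i(i+1)/2 = (Σi² + Σi) / 2 over i = 1..8.
Σi = 36 and Σi² = 204.
(1·204 + 1·36) / 2 = 240/2 = 120.

120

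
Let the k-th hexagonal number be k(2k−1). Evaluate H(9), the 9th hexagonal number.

153

The 9th hexagonal number is n(2n−1) with n = 9.
9·(2·9 − 1) = 9·17 = 153.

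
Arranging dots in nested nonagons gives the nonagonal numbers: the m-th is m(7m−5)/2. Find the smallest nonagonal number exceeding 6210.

6364

Solve n(7n−5)/2 > 6210 for integer n.
The largest n with value ≤ 6210 is 42 (since 6069 ≤ 6210 < 6364), so the first above is n = 43, value 6364.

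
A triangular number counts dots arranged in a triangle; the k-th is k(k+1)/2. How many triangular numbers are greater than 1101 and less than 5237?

The n-th triangular number is n(n+1)/2.
Smallest index with value > 1101: n = 47 (giving 1128).
Largest index with value < 5237: n = 101 (giving 5151).
Indices 47 through 101: 55 terms.

55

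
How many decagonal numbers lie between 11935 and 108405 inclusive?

The n-th decagonal number is n(4n−3).
Smallest index with value ≥ 11935: n = 55 (giving 11935).
Largest index with value ≤ 108405: n = 165 (giving 108405).
Indices 55 through 165: 111 terms.

111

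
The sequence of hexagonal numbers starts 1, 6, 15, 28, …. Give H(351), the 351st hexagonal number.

246051

The 351st hexagonal number is n(2n−1) with n = 351.
351·(2·351 − 1) = 351·701 = 246051.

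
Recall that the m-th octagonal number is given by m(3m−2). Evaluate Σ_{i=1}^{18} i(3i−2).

Σ i(3i−2) = 3Σi² − 2Σi over i = 1..18.
Σi = 171 and Σi² = 2109.
3·2109 − 2·171 = 5985.

5985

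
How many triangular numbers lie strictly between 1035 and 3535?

The n-th triangular number is n(n+1)/2.
Smallest index with value > 1035: n = 46 (giving 1081).
Largest index with value < 3535: n = 83 (giving 3486).
Indices 46 through 83: 38 terms.

38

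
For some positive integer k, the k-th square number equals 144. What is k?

12

We need n² = 144, so n = √144 = 12.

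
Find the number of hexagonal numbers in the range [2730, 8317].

The n-th hexagonal number is n(2n−1).
Smallest index with value ≥ 2730: n = 38 (giving 2850).
Largest index with value ≤ 8317: n = 64 (giving 8128).
Indices 38 through 64: 27 terms.

27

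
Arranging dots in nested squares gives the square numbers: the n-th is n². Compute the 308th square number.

94864

The 308th square number is n² with n = 308.
308² = 94864.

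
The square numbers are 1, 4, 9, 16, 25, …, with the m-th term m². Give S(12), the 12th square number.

144

The 12th square number is n² with n = 12.
12² = 144.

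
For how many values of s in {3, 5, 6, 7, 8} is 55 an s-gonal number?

s = 3: P(3, 10) = 55. ✓
s = 5: P(5, 6) = 51 and P(5, 7) = 70; 55 is not s-gonal.
s = 6: P(6, 5) = 45 and P(6, 6) = 66; 55 is not s-gonal.
s = 7: P(7, 5) = 55. ✓
s = 8: P(8, 4) = 40 and P(8, 5) = 65; 55 is not s-gonal.
Hits: s ∈ {3, 7} → 2.

2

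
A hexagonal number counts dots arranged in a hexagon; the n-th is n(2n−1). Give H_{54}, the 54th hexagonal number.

5778

54·(2·54 − 1) = 54·107 = 5778.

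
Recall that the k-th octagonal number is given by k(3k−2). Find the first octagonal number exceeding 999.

Solve n(3n−2) > 999 for integer n.
The largest n with value ≤ 999 is 18 (since 936 ≤ 999 < 1045), so the first above is n = 19, value 1045.

1045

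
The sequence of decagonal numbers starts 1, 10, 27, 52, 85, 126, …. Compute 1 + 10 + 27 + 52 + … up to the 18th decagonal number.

Σ i(4i−3) = 4Σi² − 3Σi over i = 1..18.
Σi = 171 and Σi² = 2109.
4·2109 − 3·171 = 7923.

7923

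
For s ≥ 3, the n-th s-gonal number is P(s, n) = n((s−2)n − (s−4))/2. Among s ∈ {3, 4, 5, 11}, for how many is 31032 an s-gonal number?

s = 3: P(3, 248) = 30876 and P(3, 249) = 31125; 31032 is not s-gonal.
s = 4: P(4, 176) = 30976 and P(4, 177) = 31329; 31032 is not s-gonal.
s = 5: P(5, 144) = 31032. ✓
s = 11: P(11, 83) = 30710 and P(11, 84) = 31458; 31032 is not s-gonal.
Hits: s ∈ {5} → 1.

1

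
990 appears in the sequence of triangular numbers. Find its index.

Set n(n+1)/2 = 990, giving n² + n − 1980 = 0.
So n = (-1 + 89) / 2 = 88/2 = 44.

44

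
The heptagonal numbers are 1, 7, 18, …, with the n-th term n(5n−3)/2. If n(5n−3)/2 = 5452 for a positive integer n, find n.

47

Set n(5n−3)/2 = 5452, giving 5n² − 3n − 10904 = 0.
The discriminant is 9 + 40·5452 = 218089, and √218089 = 467.
So n = (3 + 467) / 10 = 470/10 = 47.
Check: 47·(5·47 − 3)/2 = 5452. ✓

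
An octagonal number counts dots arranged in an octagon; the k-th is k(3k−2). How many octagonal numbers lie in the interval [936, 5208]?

The n-th octagonal number is n(3n−2).
Smallest index with value ≥ 936: n = 18 (giving 936).
Largest index with value ≤ 5208: n = 42 (giving 5208).
Indices 18 through 42: 25 terms.

25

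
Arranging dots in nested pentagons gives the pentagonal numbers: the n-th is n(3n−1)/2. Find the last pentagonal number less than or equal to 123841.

123410

Solve n(3n−1)/2 ≤ 123841 for integer n.
n = 287 gives 123410 ≤ 123841, while n = 288 gives 124272 > 123841; so the answer is 123410.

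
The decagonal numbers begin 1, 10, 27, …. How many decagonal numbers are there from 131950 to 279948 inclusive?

The n-th decagonal number is n(4n−3).
Smallest index with value ≥ 131950: n = 182 (giving 131950).
Largest index with value ≤ 279948: n = 264 (giving 277992).
Indices 182 through 264: 83 terms.

83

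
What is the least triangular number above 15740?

15753

Solve n(n+1)/2 > 15740 for integer n.
The largest n with value ≤ 15740 is 176 (since 15576 ≤ 15740 < 15753), so the first above is n = 177, value 15753.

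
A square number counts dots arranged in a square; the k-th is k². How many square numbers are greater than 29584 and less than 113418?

164

The n-th square number is n².
Smallest index with value > 29584: n = 173 (giving 29929).
Largest index with value < 113418: n = 336 (giving 112896).
Indices 173 through 336: 164 terms.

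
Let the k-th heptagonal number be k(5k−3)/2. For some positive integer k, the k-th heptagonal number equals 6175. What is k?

Set n(5n−3)/2 = 6175, giving 5n² − 3n − 12350 = 0.
So n = (3 + 497) / 10 = 500/10 = 50.
Check: 50·(5·50 − 3)/2 = 6175. ✓

50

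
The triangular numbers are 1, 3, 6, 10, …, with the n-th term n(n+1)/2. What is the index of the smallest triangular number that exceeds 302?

25

Solve n(n+1)/2 > 302 for integer n.
The largest n with value ≤ 302 is 24 (since 300 ≤ 302 < 325), so the first above is n = 25, value 325.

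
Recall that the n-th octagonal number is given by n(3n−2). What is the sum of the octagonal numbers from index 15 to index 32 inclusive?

30429

Σ i(3i−2) = 3Σi² − 2Σi over i = 15..32.
Σi = 528 − 105 = 423 and Σi² = 11440 − 1015 = 10425.
3·10425 − 2·423 = 30429.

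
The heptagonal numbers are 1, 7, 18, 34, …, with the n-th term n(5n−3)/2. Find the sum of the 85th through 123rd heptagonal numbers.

Σ i(5i−3)/2 = (5Σi² − 3Σi) / 2 over i = 85..123.
Σi = 7626 − 3570 = 4056 and Σi² = 627874 − 201110 = 426764.
(5·426764 − 3·4056) / 2 = 2121652/2 = 1060826.

1060826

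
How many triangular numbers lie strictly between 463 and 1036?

16

The n-th triangular number is n(n+1)/2.
Smallest index with value > 463: n = 30 (giving 465).
Largest index with value < 1036: n = 45 (giving 1035).
Indices 30 through 45: 16 terms.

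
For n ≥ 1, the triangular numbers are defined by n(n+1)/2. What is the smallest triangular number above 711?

741

Solve n(n+1)/2 > 711 for integer n.
The largest n with value ≤ 711 is 37 (since 703 ≤ 711 < 741), so the first above is n = 38, value 741.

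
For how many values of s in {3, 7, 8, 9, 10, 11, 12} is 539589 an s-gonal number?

s = 3: P(3, 1038) = 539241 and P(3, 1039) = 540280; 539589 is not s-gonal.
s = 7: P(7, 464) = 537544 and P(7, 465) = 539865; 539589 is not s-gonal.
s = 8: P(8, 424) = 538480 and P(8, 425) = 541025; 539589 is not s-gonal.
s = 9: P(9, 393) = 539589. ✓
s = 10: P(10, 367) = 537655 and P(10, 368) = 540592; 539589 is not s-gonal.
s = 11: P(11, 346) = 537511 and P(11, 347) = 540626; 539589 is not s-gonal.
s = 12: P(12, 328) = 536608 and P(12, 329) = 539889; 539589 is not s-gonal.
Hits: s ∈ {9} → 1.

1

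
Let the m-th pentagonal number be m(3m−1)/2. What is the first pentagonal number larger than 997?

Solve n(3n−1)/2 > 997 for integer n.
The largest n with value ≤ 997 is 25 (since 925 ≤ 997 < 1001), so the first above is n = 26, value 1001.

1001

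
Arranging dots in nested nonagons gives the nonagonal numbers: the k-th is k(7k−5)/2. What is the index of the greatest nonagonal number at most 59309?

Solve n(7n−5)/2 ≤ 59309 for integer n.
n = 130 gives 58825 ≤ 59309, while n = 131 gives 59736 > 59309; so the answer is index 130.

130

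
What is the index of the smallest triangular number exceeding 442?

30

Solve n(n+1)/2 > 442 for integer n.
The largest n with value ≤ 442 is 29 (since 435 ≤ 442 < 465), so the first above is n = 30, value 465.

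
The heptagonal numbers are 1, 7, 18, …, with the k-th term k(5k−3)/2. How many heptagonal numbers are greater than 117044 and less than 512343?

The n-th heptagonal number is n(5n−3)/2.
Smallest index with value > 117044: n = 217 (giving 117397).
Largest index with value < 512343: n = 452 (giving 510082).
Indices 217 through 452: 236 terms.

236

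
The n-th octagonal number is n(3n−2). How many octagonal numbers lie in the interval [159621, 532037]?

The n-th octagonal number is n(3n−2).
Smallest index with value ≥ 159621: n = 231 (giving 159621).
Largest index with value ≤ 532037: n = 421 (giving 530881).
Indices 231 through 421: 191 terms.

191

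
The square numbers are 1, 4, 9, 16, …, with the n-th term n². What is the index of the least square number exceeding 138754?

373

Solve n² > 138754 for integer n.
The largest n with value ≤ 138754 is 372 (since 138384 ≤ 138754 < 139129), so the first above is n = 373, value 139129.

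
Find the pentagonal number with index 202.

The 202nd pentagonal number is n(3n−1)/2 with n = 202.
202·(3·202 − 1)/2 = 202·605/2 = 61105.

61105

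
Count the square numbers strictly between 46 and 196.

The n-th square number is n².
Smallest index with value > 46: n = 7 (giving 49).
Largest index with value < 196: n = 13 (giving 169).
Indices 7 through 13: 7 terms.

7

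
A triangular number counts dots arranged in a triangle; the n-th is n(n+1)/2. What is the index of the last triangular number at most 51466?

320

Solve n(n+1)/2 ≤ 51466 for integer n.
n = 320 gives 51360 ≤ 51466, while n = 321 gives 51681 > 51466; so the answer is index 320.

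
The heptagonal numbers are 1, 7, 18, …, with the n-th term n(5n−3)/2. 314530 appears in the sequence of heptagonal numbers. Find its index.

355

Set n(5n−3)/2 = 314530, giving 5n² − 3n − 629060 = 0.
The discriminant is 9 + 40·314530 = 12581209, and √12581209 = 3547.
So n = (3 + 3547) / 10 = 3550/10 = 355.
Check: 355·(5·355 − 3)/2 = 314530. ✓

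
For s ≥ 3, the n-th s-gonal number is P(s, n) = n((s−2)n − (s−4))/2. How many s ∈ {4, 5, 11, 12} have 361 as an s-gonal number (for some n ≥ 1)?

s = 4: P(4, 19) = 361. ✓
s = 5: P(5, 15) = 330 and P(5, 16) = 376; 361 is not s-gonal.
s = 11: P(11, 9) = 333 and P(11, 10) = 415; 361 is not s-gonal.
s = 12: P(12, 8) = 288 and P(12, 9) = 369; 361 is not s-gonal.
Hits: s ∈ {4} → 1.

1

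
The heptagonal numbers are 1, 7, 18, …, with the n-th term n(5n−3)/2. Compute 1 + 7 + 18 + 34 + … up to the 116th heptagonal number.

Σ i(5i−3)/2 = (5Σi² − 3Σi) / 2 over i = 1..116.
Σi = 6786 and Σi² = 527046.
(5·527046 − 3·6786) / 2 = 2614872/2 = 1307436.

1307436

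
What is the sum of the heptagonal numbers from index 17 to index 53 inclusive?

121915

Σ i(5i−3)/2 = (5Σi² − 3Σi) / 2 over i = 17..53.
Σi = 1431 − 136 = 1295 and Σi² = 51039 − 1496 = 49543.
(5·49543 − 3·1295) / 2 = 243830/2 = 121915.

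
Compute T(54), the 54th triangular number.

1485

The 54th triangular number is n(n+1)/2 with n = 54.
54·55/2 = 2970/2 = 1485.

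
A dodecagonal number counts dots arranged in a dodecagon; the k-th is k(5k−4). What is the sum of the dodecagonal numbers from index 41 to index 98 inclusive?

Σ i(5i−4) = 5Σi² − 4Σi over i = 41..98.
Σi = 4851 − 820 = 4031 and Σi² = 318549 − 22140 = 296409.
5·296409 − 4·4031 = 1465921.

1465921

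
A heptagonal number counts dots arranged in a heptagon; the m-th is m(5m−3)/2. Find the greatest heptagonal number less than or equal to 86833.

86211

Solve n(5n−3)/2 ≤ 86833 for integer n.
n = 186 gives 86211 ≤ 86833, while n = 187 gives 87142 > 86833; so the answer is 86211.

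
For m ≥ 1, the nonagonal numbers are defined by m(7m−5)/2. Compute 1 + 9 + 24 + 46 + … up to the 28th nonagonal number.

Σ i(7i−5)/2 = (7Σi² − 5Σi) / 2 over i = 1..28.
Σi = 406 and Σi² = 7714.
(7·7714 − 5·406) / 2 = 51968/2 = 25984.

25984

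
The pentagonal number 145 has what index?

10

Set n(3n−1)/2 = 145, giving 3n² − n − 290 = 0.
The discriminant is 1 + 24·145 = 3481, and √3481 = 59.
So n = (1 + 59) / 6 = 60/6 = 10.
Check: 10·(3·10 − 1)/2 = 145. ✓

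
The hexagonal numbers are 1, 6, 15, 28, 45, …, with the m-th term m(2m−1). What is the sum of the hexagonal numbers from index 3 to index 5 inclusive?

88

Σ i(2i−1) = 2Σi² − Σi over i = 3..5.
Σi = 15 − 3 = 12 and Σi² = 55 − 5 = 50.
2·50 − 1·12 = 88.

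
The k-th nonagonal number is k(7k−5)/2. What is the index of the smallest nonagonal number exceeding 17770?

Solve n(7n−5)/2 > 17770 for integer n.
The largest n with value ≤ 17770 is 71 (since 17466 ≤ 17770 < 17964), so the first above is n = 72, value 17964.

72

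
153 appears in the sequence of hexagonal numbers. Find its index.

9

Set n(2n−1) = 153, giving 2n² − n − 153 = 0.
The discriminant is 1 + 8·153 = 1225, and √1225 = 35.
So n = (1 + 35) / 4 = 36/4 = 9.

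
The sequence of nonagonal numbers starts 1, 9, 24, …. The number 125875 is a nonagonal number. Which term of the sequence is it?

190

Set n(7n−5)/2 = 125875, giving 7n² − 5n − 251750 = 0.
The discriminant is 25 + 56·125875 = 7049025, and √7049025 = 2655.
So n = (5 + 2655) / 14 = 2660/14 = 190.
Check: 190·(7·190 − 5)/2 = 125875. ✓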